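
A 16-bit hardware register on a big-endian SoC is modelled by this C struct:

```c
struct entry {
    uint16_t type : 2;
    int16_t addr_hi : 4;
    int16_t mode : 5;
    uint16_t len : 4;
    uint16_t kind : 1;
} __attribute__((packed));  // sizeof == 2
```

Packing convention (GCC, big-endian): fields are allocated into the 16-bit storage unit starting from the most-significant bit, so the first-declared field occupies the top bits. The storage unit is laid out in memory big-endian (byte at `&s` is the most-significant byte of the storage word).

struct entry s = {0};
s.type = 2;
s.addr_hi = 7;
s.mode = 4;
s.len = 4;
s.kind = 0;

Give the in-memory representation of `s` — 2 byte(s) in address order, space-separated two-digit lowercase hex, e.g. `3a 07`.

9c 88

type:2 = 2 → 0x2 << 14 → word 0x8000
addr_hi:4 = 7 → 0x7 << 10 → word 0x9c00
mode:5 = 4 → 0x4 << 5 → word 0x9c80
len:4 = 4 → 0x4 << 1 → word 0x9c88
kind:1 = 0 → 0x0 << 0 → word 0x9c88
word = 0x9c88 → big-endian bytes:
  [0]=0x9c  [1]=0x88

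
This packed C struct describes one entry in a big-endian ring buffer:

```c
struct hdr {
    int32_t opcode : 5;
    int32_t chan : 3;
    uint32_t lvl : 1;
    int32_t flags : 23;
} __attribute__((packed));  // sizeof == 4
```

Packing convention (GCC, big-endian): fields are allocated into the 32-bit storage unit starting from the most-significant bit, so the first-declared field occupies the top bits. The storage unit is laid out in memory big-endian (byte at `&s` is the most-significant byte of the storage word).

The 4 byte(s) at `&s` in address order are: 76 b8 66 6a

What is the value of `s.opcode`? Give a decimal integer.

[0]=0x76 [1]=0xb8 [2]=0x66 [3]=0x6a (big-endian) → word 0x76b8666a
opcode [27+:5] = (word>>27) & 0x1f = 14  ←
chan [24+:3] = (word>>24) & 0x7 = 6
lvl [23+:1] = (word>>23) & 0x1 = 1
flags [0+:23] = (word>>0) & 0x7fffff = 3696234
opcode signed 5b, MSB=0: value = 14

14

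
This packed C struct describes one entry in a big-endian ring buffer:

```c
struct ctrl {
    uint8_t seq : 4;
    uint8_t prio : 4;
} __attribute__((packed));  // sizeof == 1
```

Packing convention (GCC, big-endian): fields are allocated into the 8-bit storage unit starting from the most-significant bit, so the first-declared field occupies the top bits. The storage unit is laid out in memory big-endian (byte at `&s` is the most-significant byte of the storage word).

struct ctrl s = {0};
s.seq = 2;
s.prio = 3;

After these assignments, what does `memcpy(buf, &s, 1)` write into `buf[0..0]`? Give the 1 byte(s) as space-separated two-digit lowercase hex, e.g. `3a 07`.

23

seq:4 = 2 → 0x2 << 4 → word 0x20
prio:4 = 3 → 0x3 << 0 → word 0x23
word = 0x23 → big-endian bytes:
  [0]=0x23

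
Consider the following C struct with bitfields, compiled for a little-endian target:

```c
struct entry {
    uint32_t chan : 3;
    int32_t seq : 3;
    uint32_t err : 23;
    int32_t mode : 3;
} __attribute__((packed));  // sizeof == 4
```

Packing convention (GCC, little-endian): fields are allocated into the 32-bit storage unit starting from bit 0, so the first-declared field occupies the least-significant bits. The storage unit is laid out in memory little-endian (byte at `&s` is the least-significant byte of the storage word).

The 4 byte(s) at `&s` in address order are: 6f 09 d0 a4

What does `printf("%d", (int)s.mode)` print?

[0]=0x6f [1]=0x09 [2]=0xd0 [3]=0xa4 (little-endian) → word 0xa4d0096f
chan:3 @ bit 0 → (0xa4d0096f>>0)&0x7 = 0x7
seq:3 @ bit 3 → (0xa4d0096f>>3)&0x7 = 0x5
err:23 @ bit 6 → (0xa4d0096f>>6)&0x7fffff = 0x134025
mode:3 @ bit 29 → (0xa4d0096f>>29)&0x7 = 0x5  ←
mode signed 3b, MSB=1: 5 - 8 = -3

-3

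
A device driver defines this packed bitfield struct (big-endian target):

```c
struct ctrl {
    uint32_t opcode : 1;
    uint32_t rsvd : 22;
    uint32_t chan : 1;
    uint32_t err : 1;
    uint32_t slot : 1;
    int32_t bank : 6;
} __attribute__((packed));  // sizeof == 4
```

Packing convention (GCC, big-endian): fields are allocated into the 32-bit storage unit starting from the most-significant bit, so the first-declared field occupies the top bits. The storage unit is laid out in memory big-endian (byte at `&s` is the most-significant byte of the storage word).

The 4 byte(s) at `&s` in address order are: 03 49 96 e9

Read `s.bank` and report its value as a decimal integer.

-23

[0]=0x03 [1]=0x49 [2]=0x96 [3]=0xe9 (big-endian) → word 0x034996e9
opcode [31+:1] = (word>>31) & 0x1 = 0
rsvd [9+:22] = (word>>9) & 0x3fffff = 107723
chan [8+:1] = (word>>8) & 0x1 = 0
err [7+:1] = (word>>7) & 0x1 = 1
slot [6+:1] = (word>>6) & 0x1 = 1
bank [0+:6] = (word>>0) & 0x3f = 41  ←
bank signed 6b, MSB=1: 41 - 64 = -23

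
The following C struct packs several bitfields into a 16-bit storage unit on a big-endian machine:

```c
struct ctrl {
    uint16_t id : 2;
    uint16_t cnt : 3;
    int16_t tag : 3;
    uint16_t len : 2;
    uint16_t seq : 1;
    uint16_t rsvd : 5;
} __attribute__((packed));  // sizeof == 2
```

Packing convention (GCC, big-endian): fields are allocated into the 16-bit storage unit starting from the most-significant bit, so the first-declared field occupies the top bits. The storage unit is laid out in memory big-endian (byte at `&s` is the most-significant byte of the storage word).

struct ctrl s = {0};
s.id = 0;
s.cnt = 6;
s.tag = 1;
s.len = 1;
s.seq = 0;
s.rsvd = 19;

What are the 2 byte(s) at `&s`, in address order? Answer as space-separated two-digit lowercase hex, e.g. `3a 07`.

31 53

[14+:2] id=0 & 0x3 = 0x0; word=0x0000
[11+:3] cnt=6 & 0x7 = 0x6; word=0x3000
[8+:3] tag=1 & 0x7 = 0x1; word=0x3100
[6+:2] len=1 & 0x3 = 0x1; word=0x3140
[5+:1] seq=0 & 0x1 = 0x0; word=0x3140
[0+:5] rsvd=19 & 0x1f = 0x13; word=0x3153
word = 0x3153 → big-endian bytes:
  [0]=0x31  [1]=0x53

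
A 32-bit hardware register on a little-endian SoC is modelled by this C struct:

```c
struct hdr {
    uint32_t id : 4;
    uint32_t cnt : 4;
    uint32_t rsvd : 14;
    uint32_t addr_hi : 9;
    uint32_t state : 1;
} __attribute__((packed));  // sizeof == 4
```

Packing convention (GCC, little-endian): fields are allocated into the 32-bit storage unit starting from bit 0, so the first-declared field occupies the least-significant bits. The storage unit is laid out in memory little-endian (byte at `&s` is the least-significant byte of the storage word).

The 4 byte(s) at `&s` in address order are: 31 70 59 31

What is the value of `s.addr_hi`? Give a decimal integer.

[0]=0x31 [1]=0x70 [2]=0x59 [3]=0x31 (little-endian) → word 0x31597031
id [0+:4] = (word>>0) & 0xf = 1
cnt [4+:4] = (word>>4) & 0xf = 3
rsvd [8+:14] = (word>>8) & 0x3fff = 6512
addr_hi [22+:9] = (word>>22) & 0x1ff = 197  ←
state [31+:1] = (word>>31) & 0x1 = 0

197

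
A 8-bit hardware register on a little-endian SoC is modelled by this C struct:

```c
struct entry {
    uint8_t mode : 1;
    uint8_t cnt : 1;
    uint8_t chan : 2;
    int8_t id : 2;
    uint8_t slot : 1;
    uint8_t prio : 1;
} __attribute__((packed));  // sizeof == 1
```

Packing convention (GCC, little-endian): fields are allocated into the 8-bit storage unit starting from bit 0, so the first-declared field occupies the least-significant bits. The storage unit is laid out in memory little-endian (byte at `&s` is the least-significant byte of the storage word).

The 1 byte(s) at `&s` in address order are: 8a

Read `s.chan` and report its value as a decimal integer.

[0]=0x8a (little-endian) → word 0x8a
mode:1 @ bit 0 → (0x8a>>0)&0x1 = 0x0
cnt:1 @ bit 1 → (0x8a>>1)&0x1 = 0x1
chan:2 @ bit 2 → (0x8a>>2)&0x3 = 0x2  ←
id:2 @ bit 4 → (0x8a>>4)&0x3 = 0x0
slot:1 @ bit 6 → (0x8a>>6)&0x1 = 0x0
prio:1 @ bit 7 → (0x8a>>7)&0x1 = 0x1

2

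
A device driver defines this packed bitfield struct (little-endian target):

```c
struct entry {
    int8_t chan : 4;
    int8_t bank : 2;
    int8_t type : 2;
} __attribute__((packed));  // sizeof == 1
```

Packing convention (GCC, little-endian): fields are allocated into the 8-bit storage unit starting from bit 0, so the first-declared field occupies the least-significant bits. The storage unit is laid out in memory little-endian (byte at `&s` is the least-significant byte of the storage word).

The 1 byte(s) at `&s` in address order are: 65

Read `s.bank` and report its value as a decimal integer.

-2

[0]=0x65 (little-endian) → word 0x65
chan:4 @ bit 0 → (0x65>>0)&0xf = 0x5
bank:2 @ bit 4 → (0x65>>4)&0x3 = 0x2  ←
type:2 @ bit 6 → (0x65>>6)&0x3 = 0x1
bank signed 2b, MSB=1: 2 - 4 = -2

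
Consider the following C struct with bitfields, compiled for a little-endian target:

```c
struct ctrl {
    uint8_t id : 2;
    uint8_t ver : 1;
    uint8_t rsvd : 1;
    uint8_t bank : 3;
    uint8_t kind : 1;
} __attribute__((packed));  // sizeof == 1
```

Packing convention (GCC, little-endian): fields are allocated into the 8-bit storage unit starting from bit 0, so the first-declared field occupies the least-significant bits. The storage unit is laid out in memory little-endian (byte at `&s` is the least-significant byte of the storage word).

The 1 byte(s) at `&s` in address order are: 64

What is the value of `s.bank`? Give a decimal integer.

[0]=0x64 (little-endian) → word 0x64
id:2 @ bit 0 → (0x64>>0)&0x3 = 0x0
ver:1 @ bit 2 → (0x64>>2)&0x1 = 0x1
rsvd:1 @ bit 3 → (0x64>>3)&0x1 = 0x0
bank:3 @ bit 4 → (0x64>>4)&0x7 = 0x6  ←
kind:1 @ bit 7 → (0x64>>7)&0x1 = 0x0

6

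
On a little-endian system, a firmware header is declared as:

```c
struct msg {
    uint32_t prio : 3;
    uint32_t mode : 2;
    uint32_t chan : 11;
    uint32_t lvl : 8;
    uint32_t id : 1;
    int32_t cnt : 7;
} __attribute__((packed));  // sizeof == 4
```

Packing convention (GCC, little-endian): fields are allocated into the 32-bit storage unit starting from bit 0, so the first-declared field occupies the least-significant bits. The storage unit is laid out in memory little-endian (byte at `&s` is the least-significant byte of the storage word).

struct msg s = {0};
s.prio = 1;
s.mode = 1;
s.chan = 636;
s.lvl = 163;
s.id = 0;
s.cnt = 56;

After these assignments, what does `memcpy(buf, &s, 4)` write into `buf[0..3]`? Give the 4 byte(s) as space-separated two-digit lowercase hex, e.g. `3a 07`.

89 4f a3 70

prio (3b) val=1 bits=0x1 at bit 0: 0x00000001
mode (2b) val=1 bits=0x1 at bit 3: 0x00000009
chan (11b) val=636 bits=0x27c at bit 5: 0x00004f89
lvl (8b) val=163 bits=0xa3 at bit 16: 0x00a34f89
id (1b) val=0 bits=0x0 at bit 24: 0x00a34f89
cnt (7b) val=56 bits=0x38 at bit 25: 0x70a34f89
word = 0x70a34f89 → little-endian bytes:
  [0]=0x89  [1]=0x4f  [2]=0xa3  [3]=0x70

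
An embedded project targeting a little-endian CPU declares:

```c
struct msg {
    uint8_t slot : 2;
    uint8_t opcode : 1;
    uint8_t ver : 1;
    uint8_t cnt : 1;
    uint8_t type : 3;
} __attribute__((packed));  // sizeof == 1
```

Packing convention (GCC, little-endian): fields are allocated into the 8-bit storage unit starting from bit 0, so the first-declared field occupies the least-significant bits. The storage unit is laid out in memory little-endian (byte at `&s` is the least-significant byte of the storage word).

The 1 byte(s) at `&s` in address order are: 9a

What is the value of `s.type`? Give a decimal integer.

[0]=0x9a (little-endian) → word 0x9a
slot:2 @ bit 0 → (0x9a>>0)&0x3 = 0x2
opcode:1 @ bit 2 → (0x9a>>2)&0x1 = 0x0
ver:1 @ bit 3 → (0x9a>>3)&0x1 = 0x1
cnt:1 @ bit 4 → (0x9a>>4)&0x1 = 0x1
type:3 @ bit 5 → (0x9a>>5)&0x7 = 0x4  ←

4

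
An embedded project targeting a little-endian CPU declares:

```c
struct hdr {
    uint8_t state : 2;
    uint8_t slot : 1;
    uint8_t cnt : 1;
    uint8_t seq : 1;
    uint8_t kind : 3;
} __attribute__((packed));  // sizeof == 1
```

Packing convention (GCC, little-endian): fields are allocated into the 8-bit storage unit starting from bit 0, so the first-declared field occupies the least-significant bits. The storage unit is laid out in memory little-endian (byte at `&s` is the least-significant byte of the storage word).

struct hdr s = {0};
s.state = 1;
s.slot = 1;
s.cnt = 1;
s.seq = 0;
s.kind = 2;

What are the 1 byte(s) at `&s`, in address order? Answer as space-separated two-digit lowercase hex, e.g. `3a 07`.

4d

state:2 = 1 → 0x1 << 0 → word 0x01
slot:1 = 1 → 0x1 << 2 → word 0x05
cnt:1 = 1 → 0x1 << 3 → word 0x0d
seq:1 = 0 → 0x0 << 4 → word 0x0d
kind:3 = 2 → 0x2 << 5 → word 0x4d
word = 0x4d → little-endian bytes:
  [0]=0x4d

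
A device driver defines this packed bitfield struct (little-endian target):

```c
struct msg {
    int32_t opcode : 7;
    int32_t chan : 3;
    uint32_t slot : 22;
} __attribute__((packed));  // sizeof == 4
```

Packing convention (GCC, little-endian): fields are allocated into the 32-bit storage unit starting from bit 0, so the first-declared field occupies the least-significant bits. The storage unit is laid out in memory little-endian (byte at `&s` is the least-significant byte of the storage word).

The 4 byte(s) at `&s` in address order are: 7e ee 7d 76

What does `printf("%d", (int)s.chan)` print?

[0]=0x7e [1]=0xee [2]=0x7d [3]=0x76 (little-endian) → word 0x767dee7e
opcode [0+:7] = (word>>0) & 0x7f = 126
chan [7+:3] = (word>>7) & 0x7 = 4  ←
slot [10+:22] = (word>>10) & 0x3fffff = 1941371
chan signed 3b, MSB=1: 4 - 8 = -4

-4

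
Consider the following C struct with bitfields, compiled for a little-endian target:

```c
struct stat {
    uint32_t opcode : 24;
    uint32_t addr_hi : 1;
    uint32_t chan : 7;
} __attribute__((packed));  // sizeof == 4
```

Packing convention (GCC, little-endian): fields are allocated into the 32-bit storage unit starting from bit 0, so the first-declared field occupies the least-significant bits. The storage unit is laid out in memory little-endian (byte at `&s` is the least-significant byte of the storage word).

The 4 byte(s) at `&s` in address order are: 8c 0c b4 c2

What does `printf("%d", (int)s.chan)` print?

[0]=0x8c [1]=0x0c [2]=0xb4 [3]=0xc2 (little-endian) → word 0xc2b40c8c
opcode:24 @ bit 0 → (0xc2b40c8c>>0)&0xffffff = 0xb40c8c
addr_hi:1 @ bit 24 → (0xc2b40c8c>>24)&0x1 = 0x0
chan:7 @ bit 25 → (0xc2b40c8c>>25)&0x7f = 0x61  ←

97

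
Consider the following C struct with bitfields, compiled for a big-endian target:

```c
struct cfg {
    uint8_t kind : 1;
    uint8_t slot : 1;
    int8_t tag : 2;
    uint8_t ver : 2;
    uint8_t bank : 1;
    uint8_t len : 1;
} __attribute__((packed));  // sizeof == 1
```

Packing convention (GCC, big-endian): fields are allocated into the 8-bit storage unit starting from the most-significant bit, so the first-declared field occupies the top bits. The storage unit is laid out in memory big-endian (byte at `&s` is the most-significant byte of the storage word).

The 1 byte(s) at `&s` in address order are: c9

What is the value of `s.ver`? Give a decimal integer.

2

[0]=0xc9 (big-endian) → word 0xc9
kind [7+:1] = (word>>7) & 0x1 = 1
slot [6+:1] = (word>>6) & 0x1 = 1
tag [4+:2] = (word>>4) & 0x3 = 0
ver [2+:2] = (word>>2) & 0x3 = 2  ←
bank [1+:1] = (word>>1) & 0x1 = 0
len [0+:1] = (word>>0) & 0x1 = 1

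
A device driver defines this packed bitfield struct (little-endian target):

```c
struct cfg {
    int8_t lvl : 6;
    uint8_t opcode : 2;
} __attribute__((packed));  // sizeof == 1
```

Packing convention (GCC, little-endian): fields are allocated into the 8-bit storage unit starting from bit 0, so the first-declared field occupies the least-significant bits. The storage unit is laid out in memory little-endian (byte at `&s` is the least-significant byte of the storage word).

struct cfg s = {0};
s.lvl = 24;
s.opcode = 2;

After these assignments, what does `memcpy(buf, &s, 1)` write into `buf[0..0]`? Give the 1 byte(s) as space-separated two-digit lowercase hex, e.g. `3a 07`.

98

lvl (6b) val=24 bits=0x18 at bit 0: 0x18
opcode (2b) val=2 bits=0x2 at bit 6: 0x98
word = 0x98 → little-endian bytes:
  [0]=0x98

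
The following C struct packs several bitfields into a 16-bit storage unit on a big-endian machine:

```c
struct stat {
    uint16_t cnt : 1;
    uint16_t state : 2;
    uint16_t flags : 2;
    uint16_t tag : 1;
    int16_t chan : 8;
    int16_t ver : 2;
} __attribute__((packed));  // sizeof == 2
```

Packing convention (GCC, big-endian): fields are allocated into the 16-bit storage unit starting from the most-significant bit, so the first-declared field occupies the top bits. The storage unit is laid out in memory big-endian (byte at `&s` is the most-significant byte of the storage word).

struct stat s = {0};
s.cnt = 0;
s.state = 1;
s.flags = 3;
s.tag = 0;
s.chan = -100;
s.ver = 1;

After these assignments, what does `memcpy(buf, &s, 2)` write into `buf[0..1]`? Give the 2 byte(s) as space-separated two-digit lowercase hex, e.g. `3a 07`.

3a 71

cnt (1b) val=0 bits=0x0 at bit 15: 0x0000
state (2b) val=1 bits=0x1 at bit 13: 0x2000
flags (2b) val=3 bits=0x3 at bit 11: 0x3800
tag (1b) val=0 bits=0x0 at bit 10: 0x3800
chan (8b) val=-100 bits=0x9c at bit 2: 0x3a70
ver (2b) val=1 bits=0x1 at bit 0: 0x3a71
word = 0x3a71 → big-endian bytes:
  [0]=0x3a  [1]=0x71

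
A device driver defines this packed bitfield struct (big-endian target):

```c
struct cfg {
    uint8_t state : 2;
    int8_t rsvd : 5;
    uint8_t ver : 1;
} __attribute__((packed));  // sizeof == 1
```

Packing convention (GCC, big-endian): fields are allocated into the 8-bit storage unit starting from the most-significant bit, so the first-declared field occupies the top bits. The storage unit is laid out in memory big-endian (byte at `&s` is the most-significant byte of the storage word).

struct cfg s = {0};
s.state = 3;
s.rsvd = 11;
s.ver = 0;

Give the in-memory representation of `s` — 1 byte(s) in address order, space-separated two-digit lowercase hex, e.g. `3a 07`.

state (2b) val=3 bits=0x3 at bit 6: 0xc0
rsvd (5b) val=11 bits=0xb at bit 1: 0xd6
ver (1b) val=0 bits=0x0 at bit 0: 0xd6
word = 0xd6 → big-endian bytes:
  [0]=0xd6

d6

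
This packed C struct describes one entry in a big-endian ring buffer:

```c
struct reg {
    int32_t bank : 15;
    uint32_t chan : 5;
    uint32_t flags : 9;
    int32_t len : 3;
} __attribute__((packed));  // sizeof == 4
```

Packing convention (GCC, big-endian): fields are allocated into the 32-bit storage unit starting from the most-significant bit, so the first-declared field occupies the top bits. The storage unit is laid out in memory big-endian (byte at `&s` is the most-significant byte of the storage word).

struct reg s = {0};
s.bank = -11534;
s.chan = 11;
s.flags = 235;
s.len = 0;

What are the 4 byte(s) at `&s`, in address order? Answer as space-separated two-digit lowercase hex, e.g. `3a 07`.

[17+:15] bank=-11534 & 0x7fff = 0x52f2; word=0xa5e40000
[12+:5] chan=11 & 0x1f = 0xb; word=0xa5e4b000
[3+:9] flags=235 & 0x1ff = 0xeb; word=0xa5e4b758
[0+:3] len=0 & 0x7 = 0x0; word=0xa5e4b758
word = 0xa5e4b758 → big-endian bytes:
  [0]=0xa5  [1]=0xe4  [2]=0xb7  [3]=0x58

a5 e4 b7 58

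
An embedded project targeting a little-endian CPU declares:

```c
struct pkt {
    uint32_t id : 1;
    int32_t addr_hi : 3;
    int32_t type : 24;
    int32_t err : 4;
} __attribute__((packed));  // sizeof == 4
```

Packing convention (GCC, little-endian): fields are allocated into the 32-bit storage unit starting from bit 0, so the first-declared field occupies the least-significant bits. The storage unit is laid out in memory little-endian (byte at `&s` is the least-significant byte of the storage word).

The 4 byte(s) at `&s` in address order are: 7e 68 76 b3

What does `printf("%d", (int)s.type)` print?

[0]=0x7e [1]=0x68 [2]=0x76 [3]=0xb3 (little-endian) → word 0xb376687e
id [0+:1] = (word>>0) & 0x1 = 0
addr_hi [1+:3] = (word>>1) & 0x7 = 7
type [4+:24] = (word>>4) & 0xffffff = 3630727  ←
err [28+:4] = (word>>28) & 0xf = 11
type signed 24b, MSB=0: value = 3630727

3630727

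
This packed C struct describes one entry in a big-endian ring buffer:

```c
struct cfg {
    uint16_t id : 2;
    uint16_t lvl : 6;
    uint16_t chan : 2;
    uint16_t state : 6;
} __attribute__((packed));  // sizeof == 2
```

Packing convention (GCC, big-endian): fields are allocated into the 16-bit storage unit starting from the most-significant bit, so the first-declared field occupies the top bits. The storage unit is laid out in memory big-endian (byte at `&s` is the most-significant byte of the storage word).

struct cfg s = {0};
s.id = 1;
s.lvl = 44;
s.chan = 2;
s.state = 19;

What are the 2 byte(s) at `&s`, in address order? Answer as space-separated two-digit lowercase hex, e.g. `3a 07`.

6c 93

[14+:2] id=1 & 0x3 = 0x1; word=0x4000
[8+:6] lvl=44 & 0x3f = 0x2c; word=0x6c00
[6+:2] chan=2 & 0x3 = 0x2; word=0x6c80
[0+:6] state=19 & 0x3f = 0x13; word=0x6c93
word = 0x6c93 → big-endian bytes:
  [0]=0x6c  [1]=0x93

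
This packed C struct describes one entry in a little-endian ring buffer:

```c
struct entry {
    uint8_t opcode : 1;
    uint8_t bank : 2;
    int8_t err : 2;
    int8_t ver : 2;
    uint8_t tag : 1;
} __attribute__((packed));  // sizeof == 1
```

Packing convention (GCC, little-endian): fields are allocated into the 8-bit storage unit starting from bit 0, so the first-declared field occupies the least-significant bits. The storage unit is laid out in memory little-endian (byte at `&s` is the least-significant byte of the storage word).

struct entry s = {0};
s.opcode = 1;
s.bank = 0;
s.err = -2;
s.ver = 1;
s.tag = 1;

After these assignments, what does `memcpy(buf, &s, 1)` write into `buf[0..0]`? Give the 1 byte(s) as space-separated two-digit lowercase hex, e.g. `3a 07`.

opcode:1 = 1 → 0x1 << 0 → word 0x01
bank:2 = 0 → 0x0 << 1 → word 0x01
err:2 = -2 → 0x2 << 3 → word 0x11
ver:2 = 1 → 0x1 << 5 → word 0x31
tag:1 = 1 → 0x1 << 7 → word 0xb1
word = 0xb1 → little-endian bytes:
  [0]=0xb1

b1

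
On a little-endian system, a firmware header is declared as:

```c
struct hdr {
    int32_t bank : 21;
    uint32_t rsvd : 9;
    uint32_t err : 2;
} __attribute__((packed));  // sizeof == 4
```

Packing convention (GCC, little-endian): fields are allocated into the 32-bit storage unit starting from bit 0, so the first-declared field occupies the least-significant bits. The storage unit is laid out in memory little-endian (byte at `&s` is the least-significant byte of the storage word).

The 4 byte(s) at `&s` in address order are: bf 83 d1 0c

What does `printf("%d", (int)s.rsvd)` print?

[0]=0xbf [1]=0x83 [2]=0xd1 [3]=0x0c (little-endian) → word 0x0cd183bf
bank:21 @ bit 0 → (0x0cd183bf>>0)&0x1fffff = 0x1183bf
rsvd:9 @ bit 21 → (0x0cd183bf>>21)&0x1ff = 0x66  ←
err:2 @ bit 30 → (0x0cd183bf>>30)&0x3 = 0x0

102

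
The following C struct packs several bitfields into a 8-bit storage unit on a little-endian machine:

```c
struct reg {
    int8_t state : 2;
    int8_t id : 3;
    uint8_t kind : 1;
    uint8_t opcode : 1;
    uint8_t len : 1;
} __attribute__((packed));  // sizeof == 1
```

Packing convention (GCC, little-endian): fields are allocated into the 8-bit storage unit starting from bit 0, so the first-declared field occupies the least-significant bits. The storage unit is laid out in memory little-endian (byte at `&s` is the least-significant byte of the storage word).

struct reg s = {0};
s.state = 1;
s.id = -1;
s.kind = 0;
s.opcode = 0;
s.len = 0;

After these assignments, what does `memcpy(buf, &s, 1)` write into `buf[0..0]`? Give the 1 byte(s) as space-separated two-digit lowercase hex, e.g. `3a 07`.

state (2b) val=1 bits=0x1 at bit 0: 0x01
id (3b) val=-1 bits=0x7 at bit 2: 0x1d
kind (1b) val=0 bits=0x0 at bit 5: 0x1d
opcode (1b) val=0 bits=0x0 at bit 6: 0x1d
len (1b) val=0 bits=0x0 at bit 7: 0x1d
word = 0x1d → little-endian bytes:
  [0]=0x1d

1d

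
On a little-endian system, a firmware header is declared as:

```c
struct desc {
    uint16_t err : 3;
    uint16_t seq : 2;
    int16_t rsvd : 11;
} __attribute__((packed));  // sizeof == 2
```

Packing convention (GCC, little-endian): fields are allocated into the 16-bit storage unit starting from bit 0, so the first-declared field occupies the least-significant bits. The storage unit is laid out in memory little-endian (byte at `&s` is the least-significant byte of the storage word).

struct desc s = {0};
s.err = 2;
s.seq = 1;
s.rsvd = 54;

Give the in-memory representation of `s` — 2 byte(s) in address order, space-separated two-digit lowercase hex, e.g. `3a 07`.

ca 06

err (3b) val=2 bits=0x2 at bit 0: 0x0002
seq (2b) val=1 bits=0x1 at bit 3: 0x000a
rsvd (11b) val=54 bits=0x36 at bit 5: 0x06ca
word = 0x06ca → little-endian bytes:
  [0]=0xca  [1]=0x06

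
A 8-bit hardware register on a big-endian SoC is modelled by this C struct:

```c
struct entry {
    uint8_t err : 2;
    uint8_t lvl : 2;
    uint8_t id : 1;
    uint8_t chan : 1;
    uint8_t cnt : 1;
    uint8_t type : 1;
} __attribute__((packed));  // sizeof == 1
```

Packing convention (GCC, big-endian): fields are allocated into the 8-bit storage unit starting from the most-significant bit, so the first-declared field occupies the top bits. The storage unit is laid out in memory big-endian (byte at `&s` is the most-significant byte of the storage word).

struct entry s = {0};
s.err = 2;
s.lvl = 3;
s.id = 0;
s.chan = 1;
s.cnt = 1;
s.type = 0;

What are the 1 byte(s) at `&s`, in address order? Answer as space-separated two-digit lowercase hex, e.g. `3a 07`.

b6

err:2 = 2 → 0x2 << 6 → word 0x80
lvl:2 = 3 → 0x3 << 4 → word 0xb0
id:1 = 0 → 0x0 << 3 → word 0xb0
chan:1 = 1 → 0x1 << 2 → word 0xb4
cnt:1 = 1 → 0x1 << 1 → word 0xb6
type:1 = 0 → 0x0 << 0 → word 0xb6
word = 0xb6 → big-endian bytes:
  [0]=0xb6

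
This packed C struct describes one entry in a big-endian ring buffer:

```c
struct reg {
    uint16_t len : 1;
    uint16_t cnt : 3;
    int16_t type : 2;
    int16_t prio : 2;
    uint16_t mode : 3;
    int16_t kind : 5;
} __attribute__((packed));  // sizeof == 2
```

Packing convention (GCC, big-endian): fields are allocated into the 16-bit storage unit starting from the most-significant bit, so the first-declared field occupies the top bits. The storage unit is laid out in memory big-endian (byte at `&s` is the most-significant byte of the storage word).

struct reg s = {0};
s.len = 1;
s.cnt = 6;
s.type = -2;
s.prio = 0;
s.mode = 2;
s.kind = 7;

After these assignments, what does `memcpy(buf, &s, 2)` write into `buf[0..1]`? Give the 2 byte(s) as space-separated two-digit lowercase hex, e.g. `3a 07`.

len:1 = 1 → 0x1 << 15 → word 0x8000
cnt:3 = 6 → 0x6 << 12 → word 0xe000
type:2 = -2 → 0x2 << 10 → word 0xe800
prio:2 = 0 → 0x0 << 8 → word 0xe800
mode:3 = 2 → 0x2 << 5 → word 0xe840
kind:5 = 7 → 0x7 << 0 → word 0xe847
word = 0xe847 → big-endian bytes:
  [0]=0xe8  [1]=0x47

e8 47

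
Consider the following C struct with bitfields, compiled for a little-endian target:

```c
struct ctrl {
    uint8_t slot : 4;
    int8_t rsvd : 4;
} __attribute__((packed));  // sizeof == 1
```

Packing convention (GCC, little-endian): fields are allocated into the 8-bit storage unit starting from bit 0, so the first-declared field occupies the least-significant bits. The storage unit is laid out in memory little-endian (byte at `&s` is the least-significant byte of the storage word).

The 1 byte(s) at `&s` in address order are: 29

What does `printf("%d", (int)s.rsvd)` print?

2

[0]=0x29 (little-endian) → word 0x29
slot:4 @ bit 0 → (0x29>>0)&0xf = 0x9
rsvd:4 @ bit 4 → (0x29>>4)&0xf = 0x2  ←
rsvd signed 4b, MSB=0: value = 2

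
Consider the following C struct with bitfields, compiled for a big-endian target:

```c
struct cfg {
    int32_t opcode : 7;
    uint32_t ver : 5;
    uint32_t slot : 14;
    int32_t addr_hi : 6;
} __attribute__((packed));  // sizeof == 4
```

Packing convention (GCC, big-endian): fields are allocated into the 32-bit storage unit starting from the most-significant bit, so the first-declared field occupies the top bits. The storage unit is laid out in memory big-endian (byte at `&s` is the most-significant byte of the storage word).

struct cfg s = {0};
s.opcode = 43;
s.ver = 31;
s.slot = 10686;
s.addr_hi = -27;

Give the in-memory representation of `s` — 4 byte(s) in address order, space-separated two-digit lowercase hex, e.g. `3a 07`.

57 fa 6f a5

opcode (7b) val=43 bits=0x2b at bit 25: 0x56000000
ver (5b) val=31 bits=0x1f at bit 20: 0x57f00000
slot (14b) val=10686 bits=0x29be at bit 6: 0x57fa6f80
addr_hi (6b) val=-27 bits=0x25 at bit 0: 0x57fa6fa5
word = 0x57fa6fa5 → big-endian bytes:
  [0]=0x57  [1]=0xfa  [2]=0x6f  [3]=0xa5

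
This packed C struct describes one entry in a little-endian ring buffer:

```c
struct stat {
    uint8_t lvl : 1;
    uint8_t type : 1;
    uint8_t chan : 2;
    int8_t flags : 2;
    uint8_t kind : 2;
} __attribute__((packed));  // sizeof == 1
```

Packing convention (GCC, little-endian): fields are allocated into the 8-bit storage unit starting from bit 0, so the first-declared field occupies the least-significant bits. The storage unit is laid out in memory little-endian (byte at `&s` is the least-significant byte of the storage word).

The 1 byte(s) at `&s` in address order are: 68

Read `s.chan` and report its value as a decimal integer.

[0]=0x68 (little-endian) → word 0x68
lvl [0+:1] = (word>>0) & 0x1 = 0
type [1+:1] = (word>>1) & 0x1 = 0
chan [2+:2] = (word>>2) & 0x3 = 2  ←
flags [4+:2] = (word>>4) & 0x3 = 2
kind [6+:2] = (word>>6) & 0x3 = 1

2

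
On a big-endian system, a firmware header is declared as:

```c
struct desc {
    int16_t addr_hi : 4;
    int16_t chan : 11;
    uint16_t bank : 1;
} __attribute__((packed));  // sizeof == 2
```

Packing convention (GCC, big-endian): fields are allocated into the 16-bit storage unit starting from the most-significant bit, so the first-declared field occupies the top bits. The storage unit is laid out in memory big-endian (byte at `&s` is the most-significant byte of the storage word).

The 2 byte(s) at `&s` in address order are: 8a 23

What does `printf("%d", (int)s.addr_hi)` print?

-8

[0]=0x8a [1]=0x23 (big-endian) → word 0x8a23
addr_hi [12+:4] = (word>>12) & 0xf = 8  ←
chan [1+:11] = (word>>1) & 0x7ff = 1297
bank [0+:1] = (word>>0) & 0x1 = 1
addr_hi signed 4b, MSB=1: 8 - 16 = -8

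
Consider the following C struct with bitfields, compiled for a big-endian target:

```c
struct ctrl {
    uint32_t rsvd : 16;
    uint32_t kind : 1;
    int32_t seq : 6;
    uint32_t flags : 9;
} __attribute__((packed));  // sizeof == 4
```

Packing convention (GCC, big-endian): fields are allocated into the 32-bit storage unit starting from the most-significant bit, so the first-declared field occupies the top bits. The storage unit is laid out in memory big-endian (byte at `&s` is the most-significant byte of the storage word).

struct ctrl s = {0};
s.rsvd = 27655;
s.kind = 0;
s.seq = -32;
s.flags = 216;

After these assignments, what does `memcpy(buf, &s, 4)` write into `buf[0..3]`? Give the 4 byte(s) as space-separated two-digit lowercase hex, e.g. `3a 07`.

[16+:16] rsvd=27655 & 0xffff = 0x6c07; word=0x6c070000
[15+:1] kind=0 & 0x1 = 0x0; word=0x6c070000
[9+:6] seq=-32 & 0x3f = 0x20; word=0x6c074000
[0+:9] flags=216 & 0x1ff = 0xd8; word=0x6c0740d8
word = 0x6c0740d8 → big-endian bytes:
  [0]=0x6c  [1]=0x07  [2]=0x40  [3]=0xd8

6c 07 40 d8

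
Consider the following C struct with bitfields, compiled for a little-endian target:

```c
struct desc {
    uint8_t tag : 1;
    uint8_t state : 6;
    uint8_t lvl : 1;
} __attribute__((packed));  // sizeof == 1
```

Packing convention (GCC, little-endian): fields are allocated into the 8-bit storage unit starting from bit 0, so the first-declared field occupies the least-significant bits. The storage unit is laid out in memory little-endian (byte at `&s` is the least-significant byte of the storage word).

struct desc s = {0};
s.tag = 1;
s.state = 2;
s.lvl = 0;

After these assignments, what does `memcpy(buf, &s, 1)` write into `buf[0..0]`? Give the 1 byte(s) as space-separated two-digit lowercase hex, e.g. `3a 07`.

05

[0+:1] tag=1 & 0x1 = 0x1; word=0x01
[1+:6] state=2 & 0x3f = 0x2; word=0x05
[7+:1] lvl=0 & 0x1 = 0x0; word=0x05
word = 0x05 → little-endian bytes:
  [0]=0x05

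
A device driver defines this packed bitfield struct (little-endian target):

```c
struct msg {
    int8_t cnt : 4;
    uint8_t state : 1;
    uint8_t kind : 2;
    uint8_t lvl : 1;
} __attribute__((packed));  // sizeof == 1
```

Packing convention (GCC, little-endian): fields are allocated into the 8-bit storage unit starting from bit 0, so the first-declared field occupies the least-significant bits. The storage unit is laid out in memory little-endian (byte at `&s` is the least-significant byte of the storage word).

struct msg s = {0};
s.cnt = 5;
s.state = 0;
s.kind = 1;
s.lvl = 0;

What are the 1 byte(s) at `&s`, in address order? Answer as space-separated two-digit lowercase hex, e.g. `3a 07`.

25

cnt (4b) val=5 bits=0x5 at bit 0: 0x05
state (1b) val=0 bits=0x0 at bit 4: 0x05
kind (2b) val=1 bits=0x1 at bit 5: 0x25
lvl (1b) val=0 bits=0x0 at bit 7: 0x25
word = 0x25 → little-endian bytes:
  [0]=0x25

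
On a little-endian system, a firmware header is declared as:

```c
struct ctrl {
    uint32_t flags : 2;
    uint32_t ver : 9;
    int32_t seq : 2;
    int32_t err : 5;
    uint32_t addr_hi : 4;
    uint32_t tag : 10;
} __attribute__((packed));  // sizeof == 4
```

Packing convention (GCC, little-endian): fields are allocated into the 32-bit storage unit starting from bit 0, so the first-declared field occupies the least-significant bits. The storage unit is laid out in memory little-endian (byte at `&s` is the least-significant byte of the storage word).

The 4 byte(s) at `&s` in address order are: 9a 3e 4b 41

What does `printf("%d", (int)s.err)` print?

[0]=0x9a [1]=0x3e [2]=0x4b [3]=0x41 (little-endian) → word 0x414b3e9a
flags [0+:2] = (word>>0) & 0x3 = 2
ver [2+:9] = (word>>2) & 0x1ff = 422
seq [11+:2] = (word>>11) & 0x3 = 3
err [13+:5] = (word>>13) & 0x1f = 25  ←
addr_hi [18+:4] = (word>>18) & 0xf = 2
tag [22+:10] = (word>>22) & 0x3ff = 261
err signed 5b, MSB=1: 25 - 32 = -7

-7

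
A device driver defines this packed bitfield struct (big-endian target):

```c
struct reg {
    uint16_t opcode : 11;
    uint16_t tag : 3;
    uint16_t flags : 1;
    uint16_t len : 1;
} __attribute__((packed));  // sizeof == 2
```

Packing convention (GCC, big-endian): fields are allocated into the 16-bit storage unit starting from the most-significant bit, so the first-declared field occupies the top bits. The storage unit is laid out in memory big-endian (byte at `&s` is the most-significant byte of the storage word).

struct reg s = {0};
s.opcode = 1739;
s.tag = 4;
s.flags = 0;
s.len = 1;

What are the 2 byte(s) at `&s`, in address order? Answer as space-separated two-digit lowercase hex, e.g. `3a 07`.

d9 71

opcode:11 = 1739 → 0x6cb << 5 → word 0xd960
tag:3 = 4 → 0x4 << 2 → word 0xd970
flags:1 = 0 → 0x0 << 1 → word 0xd970
len:1 = 1 → 0x1 << 0 → word 0xd971
word = 0xd971 → big-endian bytes:
  [0]=0xd9  [1]=0x71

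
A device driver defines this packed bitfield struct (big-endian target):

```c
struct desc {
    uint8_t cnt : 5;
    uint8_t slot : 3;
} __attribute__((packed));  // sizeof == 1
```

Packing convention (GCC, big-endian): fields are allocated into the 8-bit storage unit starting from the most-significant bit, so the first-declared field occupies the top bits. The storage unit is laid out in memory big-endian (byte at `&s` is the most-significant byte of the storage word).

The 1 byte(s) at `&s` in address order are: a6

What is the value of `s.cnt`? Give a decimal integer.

20

[0]=0xa6 (big-endian) → word 0xa6
cnt [3+:5] = (word>>3) & 0x1f = 20  ←
slot [0+:3] = (word>>0) & 0x7 = 6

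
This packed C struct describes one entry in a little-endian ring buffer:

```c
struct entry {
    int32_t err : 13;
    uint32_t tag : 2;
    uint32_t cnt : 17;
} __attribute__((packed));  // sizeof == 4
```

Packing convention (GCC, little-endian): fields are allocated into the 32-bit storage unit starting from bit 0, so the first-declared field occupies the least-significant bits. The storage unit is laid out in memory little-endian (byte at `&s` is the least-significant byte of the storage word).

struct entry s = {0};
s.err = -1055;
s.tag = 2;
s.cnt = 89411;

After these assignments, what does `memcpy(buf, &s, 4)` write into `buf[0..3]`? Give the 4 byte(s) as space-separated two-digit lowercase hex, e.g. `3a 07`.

err (13b) val=-1055 bits=0x1be1 at bit 0: 0x00001be1
tag (2b) val=2 bits=0x2 at bit 13: 0x00005be1
cnt (17b) val=89411 bits=0x15d43 at bit 15: 0xaea1dbe1
word = 0xaea1dbe1 → little-endian bytes:
  [0]=0xe1  [1]=0xdb  [2]=0xa1  [3]=0xae

e1 db a1 ae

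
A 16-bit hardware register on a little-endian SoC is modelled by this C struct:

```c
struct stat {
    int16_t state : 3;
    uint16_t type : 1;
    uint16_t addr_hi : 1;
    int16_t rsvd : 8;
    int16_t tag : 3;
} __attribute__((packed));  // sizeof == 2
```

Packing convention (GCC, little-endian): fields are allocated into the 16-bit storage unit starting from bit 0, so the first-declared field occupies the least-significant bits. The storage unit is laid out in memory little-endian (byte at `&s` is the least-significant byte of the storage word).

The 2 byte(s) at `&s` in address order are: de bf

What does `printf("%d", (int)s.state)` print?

[0]=0xde [1]=0xbf (little-endian) → word 0xbfde
state [0+:3] = (word>>0) & 0x7 = 6  ←
type [3+:1] = (word>>3) & 0x1 = 1
addr_hi [4+:1] = (word>>4) & 0x1 = 1
rsvd [5+:8] = (word>>5) & 0xff = 254
tag [13+:3] = (word>>13) & 0x7 = 5
state signed 3b, MSB=1: 6 - 8 = -2

-2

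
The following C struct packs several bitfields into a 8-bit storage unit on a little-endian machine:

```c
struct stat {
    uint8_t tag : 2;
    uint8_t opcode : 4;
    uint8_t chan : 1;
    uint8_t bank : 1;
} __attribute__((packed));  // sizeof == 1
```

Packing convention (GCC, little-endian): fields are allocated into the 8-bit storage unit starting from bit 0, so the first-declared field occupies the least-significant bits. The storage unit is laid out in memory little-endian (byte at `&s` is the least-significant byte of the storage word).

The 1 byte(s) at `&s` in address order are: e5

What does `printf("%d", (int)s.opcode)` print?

[0]=0xe5 (little-endian) → word 0xe5
tag [0+:2] = (word>>0) & 0x3 = 1
opcode [2+:4] = (word>>2) & 0xf = 9  ←
chan [6+:1] = (word>>6) & 0x1 = 1
bank [7+:1] = (word>>7) & 0x1 = 1

9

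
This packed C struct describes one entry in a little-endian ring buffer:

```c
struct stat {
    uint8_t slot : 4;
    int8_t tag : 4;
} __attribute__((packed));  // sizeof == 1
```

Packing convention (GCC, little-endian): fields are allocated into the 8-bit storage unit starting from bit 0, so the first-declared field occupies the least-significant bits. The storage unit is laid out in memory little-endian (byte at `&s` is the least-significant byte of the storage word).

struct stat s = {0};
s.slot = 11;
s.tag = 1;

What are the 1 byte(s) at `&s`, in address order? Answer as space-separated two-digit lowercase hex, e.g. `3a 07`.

[0+:4] slot=11 & 0xf = 0xb; word=0x0b
[4+:4] tag=1 & 0xf = 0x1; word=0x1b
word = 0x1b → little-endian bytes:
  [0]=0x1b

1b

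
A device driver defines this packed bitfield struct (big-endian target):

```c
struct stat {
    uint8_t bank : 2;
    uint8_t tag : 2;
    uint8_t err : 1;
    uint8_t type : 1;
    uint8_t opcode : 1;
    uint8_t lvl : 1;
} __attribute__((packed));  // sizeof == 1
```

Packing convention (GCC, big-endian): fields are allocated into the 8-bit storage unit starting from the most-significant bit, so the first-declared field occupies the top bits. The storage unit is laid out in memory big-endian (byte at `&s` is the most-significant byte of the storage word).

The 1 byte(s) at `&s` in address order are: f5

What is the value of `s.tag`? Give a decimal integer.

[0]=0xf5 (big-endian) → word 0xf5
bank:2 @ bit 6 → (0xf5>>6)&0x3 = 0x3
tag:2 @ bit 4 → (0xf5>>4)&0x3 = 0x3  ←
err:1 @ bit 3 → (0xf5>>3)&0x1 = 0x0
type:1 @ bit 2 → (0xf5>>2)&0x1 = 0x1
opcode:1 @ bit 1 → (0xf5>>1)&0x1 = 0x0
lvl:1 @ bit 0 → (0xf5>>0)&0x1 = 0x1

3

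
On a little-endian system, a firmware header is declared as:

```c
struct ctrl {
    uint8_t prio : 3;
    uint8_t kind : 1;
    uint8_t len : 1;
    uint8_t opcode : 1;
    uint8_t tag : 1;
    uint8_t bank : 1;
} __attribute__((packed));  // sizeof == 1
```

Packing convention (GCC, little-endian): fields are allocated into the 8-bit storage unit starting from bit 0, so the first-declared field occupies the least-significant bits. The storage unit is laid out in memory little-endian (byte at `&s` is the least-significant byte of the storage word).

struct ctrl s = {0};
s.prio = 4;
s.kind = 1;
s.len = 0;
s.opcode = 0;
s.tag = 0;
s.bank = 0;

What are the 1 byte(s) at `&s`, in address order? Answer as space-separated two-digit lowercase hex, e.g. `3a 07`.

prio:3 = 4 → 0x4 << 0 → word 0x04
kind:1 = 1 → 0x1 << 3 → word 0x0c
len:1 = 0 → 0x0 << 4 → word 0x0c
opcode:1 = 0 → 0x0 << 5 → word 0x0c
tag:1 = 0 → 0x0 << 6 → word 0x0c
bank:1 = 0 → 0x0 << 7 → word 0x0c
word = 0x0c → little-endian bytes:
  [0]=0x0c

0c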